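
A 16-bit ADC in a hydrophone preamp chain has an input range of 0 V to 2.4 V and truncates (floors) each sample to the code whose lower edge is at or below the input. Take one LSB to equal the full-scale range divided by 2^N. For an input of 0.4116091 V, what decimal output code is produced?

Range is 2.4 V. LSB = 2.4 V / 2^16 ≈ 36.62 µV.
code = ⌊(V_in − V_min)/LSB⌋ = ⌊(V_in − V_min) × 2^16 / range⌋
     = ⌊(0.4116091 − (0)) × 65536 / 2.4⌋ = ⌊0.4116091 × 65536/2.4⌋
     = ⌊11239.672⌋ = 11239.

11239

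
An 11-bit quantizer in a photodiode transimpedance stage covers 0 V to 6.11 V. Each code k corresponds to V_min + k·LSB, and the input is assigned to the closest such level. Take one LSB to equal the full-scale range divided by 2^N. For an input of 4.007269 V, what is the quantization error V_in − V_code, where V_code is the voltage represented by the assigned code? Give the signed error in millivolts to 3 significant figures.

+0.565 mV

V_FS = 6.11 V. LSB = 6.11 V / 2^11 ≈ 2.983 mV.
Position in LSBs: (4.007269 − (0)) × 2048/6.11 = 1343.1893; rounding gives k = 1343.
V_code = V_min + k × range/2^11 = 0 + 1343 × 6.11/2048 = 4.006704102 V.
e = 4.007269 − (4.006704102) = +0.565 mV.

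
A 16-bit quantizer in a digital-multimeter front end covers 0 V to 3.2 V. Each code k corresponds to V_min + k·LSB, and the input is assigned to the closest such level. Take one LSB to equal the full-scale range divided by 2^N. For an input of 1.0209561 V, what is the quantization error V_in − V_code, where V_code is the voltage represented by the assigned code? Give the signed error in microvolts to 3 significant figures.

+8.83 µV

Full-scale range = 3.2 V. LSB = 3.2 V / 2^16 ≈ 48.83 µV.
Position in LSBs: (1.0209561 − (0)) × 65536/3.2 = 20909.1809; rounding gives k = 20909.
Reconstructed level: 0 + 20909 × 3.2/65536 V = 1.0209472656 V.
V_in − V_code = 1.0209561 − (1.0209472656) = +8.83 µV.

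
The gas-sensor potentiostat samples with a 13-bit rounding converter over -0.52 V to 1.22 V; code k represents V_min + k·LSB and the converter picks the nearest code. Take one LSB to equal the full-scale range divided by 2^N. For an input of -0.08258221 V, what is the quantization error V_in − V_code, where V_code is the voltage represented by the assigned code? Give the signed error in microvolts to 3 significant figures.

Full-scale range = 1.22 V − (-0.52 V) = 1.74 V. LSB = 1.74 V / 2^13 ≈ 212.4 µV.
(V_in − V_min)/LSB = (-0.08258221 − (-0.52)) × 8192/1.74 = 2059.3831 → nearest code k = 2059.
V_code = -0.52 + (2059/8192) × 1.74 = -0.08266357422 V.
Error = V_in − V_code = -0.08258221 − (-0.08266357422) = +81.4 µV.

+81.4 µV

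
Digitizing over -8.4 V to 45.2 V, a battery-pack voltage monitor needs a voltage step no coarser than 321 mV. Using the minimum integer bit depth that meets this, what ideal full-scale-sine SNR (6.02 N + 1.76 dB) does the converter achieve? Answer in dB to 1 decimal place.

The full-scale span is 45.2 − (-8.4) = 53.6 V.
Need 2^N ≥ 53.6 V / 321 mV = 167.0 → N_min = 8.
SNR = 6.02 × 8 + 1.76 = 49.92 dB.

49.9 dB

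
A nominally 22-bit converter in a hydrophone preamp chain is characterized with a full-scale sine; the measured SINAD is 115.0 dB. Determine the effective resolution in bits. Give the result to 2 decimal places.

ENOB = (115.0 − 1.76)/6.02 = 18.8106 bits.

18.81 bits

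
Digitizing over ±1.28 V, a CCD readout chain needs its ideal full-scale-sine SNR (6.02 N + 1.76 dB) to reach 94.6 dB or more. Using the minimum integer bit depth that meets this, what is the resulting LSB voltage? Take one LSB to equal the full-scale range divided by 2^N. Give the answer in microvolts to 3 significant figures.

Full-scale range = 1.28 V − (-1.28 V) = 2.56 V.
Solving 6.02 N ≥ 94.6 − 1.76: N ≥ 15.422. Round up → N = 16.
LSB = 2.56 V ÷ 2^16 = 2.56/65536 V = 39.1 µV.

39.1 µV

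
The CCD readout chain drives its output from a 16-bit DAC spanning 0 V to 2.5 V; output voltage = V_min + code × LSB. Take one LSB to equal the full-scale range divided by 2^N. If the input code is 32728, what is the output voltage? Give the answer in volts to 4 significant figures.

Span = 2.5 V. LSB = 2.5 V / 2^16.
V_out = 0 + 32728 × (2.5/65536) V
      = 0 V + 1.24847 V = 1.24847 V.

1.248 V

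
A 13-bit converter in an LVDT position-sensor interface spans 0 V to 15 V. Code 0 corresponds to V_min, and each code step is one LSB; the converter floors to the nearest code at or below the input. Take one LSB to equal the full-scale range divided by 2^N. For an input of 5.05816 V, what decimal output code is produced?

2762

V_FS = 15 V. LSB = 15 V / 2^13 ≈ 1.831 mV.
V_in − V_min = 5.05816 − (0) = 5.05816 V.
Divide by LSB: 5.05816 × 8192/15 = 2762.4298.
Truncating gives code 2762.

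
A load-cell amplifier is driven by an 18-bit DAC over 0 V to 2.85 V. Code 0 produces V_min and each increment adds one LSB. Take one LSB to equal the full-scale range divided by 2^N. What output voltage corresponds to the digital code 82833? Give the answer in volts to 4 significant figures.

0.9006 V

V_FS = 2.85 V. LSB = 2.85 V / 2^18.
Output = V_min + (82833/262144) × range = 0 + 0.315983 × 2.85 V
      = 0 V + 0.900551 V = 0.900551 V.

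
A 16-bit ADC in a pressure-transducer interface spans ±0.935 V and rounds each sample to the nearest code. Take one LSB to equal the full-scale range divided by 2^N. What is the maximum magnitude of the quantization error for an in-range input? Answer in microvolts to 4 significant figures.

The full-scale span is 0.935 − (-0.935) = 1.87 V.
LSB = 1.87 V / 2^16 = 28.5339 µV.
|e|_max = LSB/2 = 14.27 µV.

14.27 µV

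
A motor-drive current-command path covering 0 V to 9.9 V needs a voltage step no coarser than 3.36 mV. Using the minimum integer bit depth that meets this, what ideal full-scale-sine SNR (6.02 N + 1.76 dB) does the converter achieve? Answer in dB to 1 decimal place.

74.0 dB

V_FS = 9.9 V.
Required number of levels: 9.9/3.36 mV = 2946.4; smallest N with 2^N ≥ that is 12.
Ideal SNR at N = 12: 6.02·12 + 1.76 = 74.0 dB.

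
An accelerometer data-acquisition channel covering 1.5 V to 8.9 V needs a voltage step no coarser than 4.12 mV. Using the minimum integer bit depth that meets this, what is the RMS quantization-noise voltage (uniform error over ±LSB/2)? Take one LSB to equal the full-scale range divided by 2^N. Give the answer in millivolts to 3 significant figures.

The full-scale span is 8.9 − (1.5) = 7.4 V.
Required number of levels: 7.4/4.12 mV = 1796.1; smallest N with 2^N ≥ that is 11.
LSB = 7.4 V / 2^11 = 3.6133 mV.
RMS noise = LSB/√12 = 1.04 mV.

1.04 mV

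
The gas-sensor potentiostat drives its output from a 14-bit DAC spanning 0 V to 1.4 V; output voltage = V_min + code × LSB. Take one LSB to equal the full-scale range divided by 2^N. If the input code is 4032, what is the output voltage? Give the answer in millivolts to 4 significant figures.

344.5 mV

Span = 1.4 V. LSB = 1.4 V / 2^14.
V_out = 0 + 4032 × (1.4/16384) V
      = 0 V + 0.344531 V = 0.344531 V.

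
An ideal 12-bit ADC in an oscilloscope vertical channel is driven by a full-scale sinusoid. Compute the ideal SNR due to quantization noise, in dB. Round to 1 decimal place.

SNR = 6.02·12 + 1.76 = 74.00 dB.

74.0 dB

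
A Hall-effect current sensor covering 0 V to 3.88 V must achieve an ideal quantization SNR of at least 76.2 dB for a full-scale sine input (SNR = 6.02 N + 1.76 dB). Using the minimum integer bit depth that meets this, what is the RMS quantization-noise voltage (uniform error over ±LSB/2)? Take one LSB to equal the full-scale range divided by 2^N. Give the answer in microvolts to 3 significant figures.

Span = 3.88 V.
Solving 6.02 N ≥ 76.2 − 1.76: N ≥ 12.365. Round up → N = 13.
LSB = 3.88 V / 2^13 = 473.63 µV.
V_rms = LSB/√12 = 137 µV.

137 µV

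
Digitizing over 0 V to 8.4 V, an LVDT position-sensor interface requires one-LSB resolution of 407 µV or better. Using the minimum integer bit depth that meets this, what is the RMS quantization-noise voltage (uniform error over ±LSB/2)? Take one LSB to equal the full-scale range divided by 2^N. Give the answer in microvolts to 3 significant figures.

74.0 µV

Range is 8.4 V.
8.4 V / 407 µV = 20640. Since 2^14 = 16384 and 2^15 = 32768, N = 15.
Step size = 8.4/32768 V = 256.35 µV.
σ_q = LSB/√12 = 256.35 µV/3.4641 = 74.0 µV.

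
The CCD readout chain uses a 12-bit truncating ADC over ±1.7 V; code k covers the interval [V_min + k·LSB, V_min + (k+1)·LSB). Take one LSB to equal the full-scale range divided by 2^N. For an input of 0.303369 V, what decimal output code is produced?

2413

Range = 1.7 − (-1.7) = 3.4 V. LSB = 3.4 V / 2^12 ≈ 0.8301 mV.
V_in − V_min = 0.303369 − (-1.7) = 2.003369 V.
Divide by LSB: 2.003369 × 4096/3.4 = 2413.4704.
Truncating gives code 2413.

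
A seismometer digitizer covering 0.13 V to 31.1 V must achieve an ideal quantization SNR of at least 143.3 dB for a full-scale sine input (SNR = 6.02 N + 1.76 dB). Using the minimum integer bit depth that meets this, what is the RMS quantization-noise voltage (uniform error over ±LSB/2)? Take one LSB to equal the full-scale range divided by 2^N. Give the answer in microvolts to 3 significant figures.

Full-scale range = 31.1 V − (0.13 V) = 30.97 V.
Required N = ⌈(143.3 − 1.76)/6.02⌉ = ⌈23.512⌉ = 24.
LSB = 30.97 V / 2^24 = 1.8460 µV.
σ_q = LSB/√12 = 1.8460 µV/3.4641 = 0.533 µV.

0.533 µV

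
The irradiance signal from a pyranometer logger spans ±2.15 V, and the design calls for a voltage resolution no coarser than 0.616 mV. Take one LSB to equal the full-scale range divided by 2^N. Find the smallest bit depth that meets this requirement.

13 bits

Range = 2.15 − (-2.15) = 4.3 V.
Need 2^N ≥ 4.3 V / 0.616 mV = 6981 → N_min = 13.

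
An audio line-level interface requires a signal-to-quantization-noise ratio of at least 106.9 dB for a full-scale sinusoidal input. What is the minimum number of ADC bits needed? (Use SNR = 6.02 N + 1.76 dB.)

18 bits

6.02 N + 1.76 ≥ 106.9 gives N ≥ 17.465, so the minimum integer is 18.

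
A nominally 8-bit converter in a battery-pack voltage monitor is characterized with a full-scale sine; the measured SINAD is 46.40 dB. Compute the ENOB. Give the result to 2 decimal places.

Inverting SNR = 6.02 N + 1.76: N_eff = (46.40 − 1.76)/6.02 = 7.4153.

7.42 bits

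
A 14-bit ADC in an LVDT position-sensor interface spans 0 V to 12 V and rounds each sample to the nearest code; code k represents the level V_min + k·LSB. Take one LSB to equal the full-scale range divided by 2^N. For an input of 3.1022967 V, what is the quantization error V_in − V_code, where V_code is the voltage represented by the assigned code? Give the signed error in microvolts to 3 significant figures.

−242 µV

Full-scale range = 12 V. LSB = 12 V / 2^14 ≈ 0.7324 mV.
Position in LSBs: (3.1022967 − (0)) × 16384/12 = 4235.6691; rounding gives k = 4236.
Reconstructed level: 0 + 4236 × 12/16384 V = 3.1025390625 V.
e = 3.1022967 − (3.1025390625) = −242 µV.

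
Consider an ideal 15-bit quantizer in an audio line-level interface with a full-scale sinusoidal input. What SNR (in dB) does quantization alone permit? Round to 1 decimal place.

For an ideal N-bit converter with full-scale sine input, SNR = 6.02 N + 1.76 dB. SNR = 6.02 × 15 + 1.76 = 90.30 + 1.76 = 92.06 dB.

92.1 dB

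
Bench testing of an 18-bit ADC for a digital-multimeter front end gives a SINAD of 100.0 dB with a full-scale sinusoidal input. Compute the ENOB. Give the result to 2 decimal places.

ENOB = (SINAD − 1.76) / 6.02 = (100.0 − 1.76) / 6.02 = 98.24 / 6.02 = 16.3189.

16.32 bits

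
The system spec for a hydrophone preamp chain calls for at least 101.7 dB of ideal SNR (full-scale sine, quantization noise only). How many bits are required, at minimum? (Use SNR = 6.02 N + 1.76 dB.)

Required N = ⌈(101.7 − 1.76)/6.02⌉ = ⌈16.601⌉ = 17.

17 bits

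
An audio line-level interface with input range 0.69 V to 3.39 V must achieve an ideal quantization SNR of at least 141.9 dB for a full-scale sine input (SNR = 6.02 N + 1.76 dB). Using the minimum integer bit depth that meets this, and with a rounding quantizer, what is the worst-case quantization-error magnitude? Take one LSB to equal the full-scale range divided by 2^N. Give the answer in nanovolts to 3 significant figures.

Full-scale range = 3.39 V − (0.69 V) = 2.7 V.
N ≥ (141.9 − 1.76)/6.02 = 23.279 → N_min = 24.
LSB = 2.7 V / 2^24 = 160.93 nV.
Max error for round-to-nearest is LSB/2 = 80.5 nV.

80.5 nV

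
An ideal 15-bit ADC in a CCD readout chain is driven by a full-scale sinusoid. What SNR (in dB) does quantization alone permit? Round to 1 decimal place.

SNR = 6.02·15 + 1.76 = 92.06 dB.

92.1 dB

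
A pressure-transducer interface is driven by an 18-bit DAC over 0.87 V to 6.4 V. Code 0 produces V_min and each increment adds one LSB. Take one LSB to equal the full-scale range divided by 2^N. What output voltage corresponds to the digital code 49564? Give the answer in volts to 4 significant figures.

Range = 6.4 − (0.87) = 5.53 V. LSB = 5.53 V / 2^18.
V_out = 0.87 + 49564 × (5.53/262144) V
      = 0.87 V + 1.04557 V = 1.91557 V.

1.916 V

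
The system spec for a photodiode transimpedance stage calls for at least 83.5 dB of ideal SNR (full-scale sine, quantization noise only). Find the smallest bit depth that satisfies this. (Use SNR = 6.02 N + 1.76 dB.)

6.02 N + 1.76 ≥ 83.5 gives N ≥ 13.578, so the minimum integer is 14.

14 bits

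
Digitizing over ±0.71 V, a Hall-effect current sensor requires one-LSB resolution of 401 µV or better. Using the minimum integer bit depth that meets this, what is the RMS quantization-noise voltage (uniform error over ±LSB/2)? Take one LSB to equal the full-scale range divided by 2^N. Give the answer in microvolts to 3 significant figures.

Range = 0.71 − (-0.71) = 1.42 V.
Levels needed ≥ 1.42/401 µV = 3541. 2^12 = 4096 suffices, so N_min = 12.
LSB = 1.42 V ÷ 2^12 = 1.42/4096 V = 346.68 µV.
V_rms = LSB/√12 = 100 µV.

100 µV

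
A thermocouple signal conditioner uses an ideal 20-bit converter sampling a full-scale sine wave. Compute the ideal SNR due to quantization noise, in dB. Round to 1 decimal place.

122.2 dB

6.02(20) + 1.76 = 120.40 + 1.76 = 122.16 dB.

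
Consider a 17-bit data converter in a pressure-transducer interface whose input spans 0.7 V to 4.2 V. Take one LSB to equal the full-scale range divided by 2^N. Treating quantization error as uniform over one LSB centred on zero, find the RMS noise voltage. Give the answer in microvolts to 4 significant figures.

7.708 µV

Range = 4.2 − (0.7) = 3.5 V.
LSB = 3.5 V ÷ 2^17 = 3.5/131072 V = 26.7029 µV.
RMS of a uniform error over width LSB is LSB/√12 = 7.708 µV.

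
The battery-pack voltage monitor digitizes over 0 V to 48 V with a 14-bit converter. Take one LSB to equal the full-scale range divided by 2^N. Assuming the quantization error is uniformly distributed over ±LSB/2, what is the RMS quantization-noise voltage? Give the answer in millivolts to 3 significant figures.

0.846 mV

Span = 48 V.
LSB = 48 V / 2^14 = 2.9297 mV.
σ_q = LSB/√12 = 2.9297 mV/3.4641 = 0.846 mV.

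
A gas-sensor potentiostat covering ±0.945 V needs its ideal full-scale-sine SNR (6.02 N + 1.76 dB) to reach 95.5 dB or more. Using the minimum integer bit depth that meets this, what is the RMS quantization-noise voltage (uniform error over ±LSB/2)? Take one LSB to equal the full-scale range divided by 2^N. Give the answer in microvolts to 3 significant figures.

Full-scale range = 0.945 V − (-0.945 V) = 1.89 V.
Required N = ⌈(95.5 − 1.76)/6.02⌉ = ⌈15.571⌉ = 16.
LSB = 1.89 V ÷ 2^16 = 1.89/65536 V = 28.839 µV.
RMS noise = LSB/√12 = 8.33 µV.

8.33 µV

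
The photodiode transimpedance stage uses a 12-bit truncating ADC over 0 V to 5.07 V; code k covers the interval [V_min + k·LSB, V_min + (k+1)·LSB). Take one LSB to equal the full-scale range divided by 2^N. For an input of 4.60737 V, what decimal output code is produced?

3722

Full-scale range = 5.07 V. LSB = 5.07 V / 2^12 ≈ 1.238 mV.
code = ⌊(V_in − V_min)/LSB⌋ = ⌊(V_in − V_min) × 2^12 / range⌋
     = ⌊(4.60737 − (0)) × 4096 / 5.07⌋ = ⌊4.60737 × 4096/5.07⌋
     = ⌊3722.246⌋ = 3722.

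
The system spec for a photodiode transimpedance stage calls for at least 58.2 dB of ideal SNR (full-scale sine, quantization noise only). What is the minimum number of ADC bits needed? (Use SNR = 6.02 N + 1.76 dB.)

10 bits

6.02 N + 1.76 ≥ 58.2 gives N ≥ 9.375, so the minimum integer is 10.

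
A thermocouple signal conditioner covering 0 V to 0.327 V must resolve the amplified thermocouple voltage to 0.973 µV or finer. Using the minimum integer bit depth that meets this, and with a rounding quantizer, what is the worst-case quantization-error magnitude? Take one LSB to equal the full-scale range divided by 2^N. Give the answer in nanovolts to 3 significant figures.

312 nV

V_FS = 0.327 V.
Levels needed ≥ 0.327/0.973 µV = 336100. 2^19 = 524288 suffices, so N_min = 19.
Step size = 0.327/524288 V = 0.62370 µV.
Max error for round-to-nearest is LSB/2 = 312 nV.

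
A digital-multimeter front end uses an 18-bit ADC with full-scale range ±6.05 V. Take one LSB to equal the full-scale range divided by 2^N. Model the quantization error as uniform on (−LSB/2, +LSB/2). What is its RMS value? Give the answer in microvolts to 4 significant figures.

Full-scale range = 6.05 V − (-6.05 V) = 12.1 V.
Step size = 12.1/262144 V = 46.1578 µV.
σ_q = LSB/√12 = 46.1578 µV/3.4641 = 13.32 µV.

13.32 µV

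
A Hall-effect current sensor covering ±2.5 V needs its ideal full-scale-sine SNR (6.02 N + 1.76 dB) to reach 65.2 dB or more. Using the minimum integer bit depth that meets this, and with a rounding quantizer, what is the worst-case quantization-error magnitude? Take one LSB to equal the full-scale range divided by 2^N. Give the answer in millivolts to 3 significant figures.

Range = 2.5 − (-2.5) = 5 V.
Solving 6.02 N ≥ 65.2 − 1.76: N ≥ 10.538. Round up → N = 11.
Step size = 5/2048 V = 2.4414 mV.
Half an LSB is 1.22 mV.

1.22 mV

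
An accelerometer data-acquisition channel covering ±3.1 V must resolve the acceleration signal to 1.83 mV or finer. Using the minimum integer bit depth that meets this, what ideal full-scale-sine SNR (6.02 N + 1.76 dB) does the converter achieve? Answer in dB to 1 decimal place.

74.0 dB

Range = 3.1 − (-3.1) = 6.2 V.
Levels needed ≥ 6.2/1.83 mV = 3388. 2^12 = 4096 suffices, so N_min = 12.
Ideal SNR at N = 12: 6.02·12 + 1.76 = 74.0 dB.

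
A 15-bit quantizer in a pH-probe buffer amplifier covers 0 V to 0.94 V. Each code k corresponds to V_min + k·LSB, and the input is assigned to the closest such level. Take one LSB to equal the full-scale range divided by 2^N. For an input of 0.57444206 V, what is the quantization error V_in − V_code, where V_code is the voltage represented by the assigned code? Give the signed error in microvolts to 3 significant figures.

Span = 0.94 V. LSB = 0.94 V / 2^15 ≈ 28.69 µV.
Position in LSBs: (0.57444206 − (0)) × 32768/0.94 = 20024.8058; rounding gives k = 20025.
V_code = V_min + k × range/2^15 = 0 + 20025 × 0.94/32768 = 0.57444763184 V.
Error = V_in − V_code = 0.57444206 − (0.57444763184) = −5.57 µV.

−5.57 µV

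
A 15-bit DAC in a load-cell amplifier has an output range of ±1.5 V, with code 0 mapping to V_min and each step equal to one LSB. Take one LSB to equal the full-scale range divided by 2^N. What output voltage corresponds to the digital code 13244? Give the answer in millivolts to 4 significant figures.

Range = 1.5 − (-1.5) = 3 V. LSB = 3 V / 2^15.
V_out = V_min + code × LSB = -1.5 V + 13244 × 3 V / 32768
      = -1.5 V + 1.21252 V = -0.287476 V.

-287.5 mV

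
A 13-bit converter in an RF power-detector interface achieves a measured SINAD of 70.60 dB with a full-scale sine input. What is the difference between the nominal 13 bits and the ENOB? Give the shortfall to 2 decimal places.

ENOB = (SINAD − 1.76)/6.02 = (70.60 − 1.76)/6.02 = 11.4352 bits.
Shortfall = 13 − 11.4352 = 1.5648 bits.

1.56 bits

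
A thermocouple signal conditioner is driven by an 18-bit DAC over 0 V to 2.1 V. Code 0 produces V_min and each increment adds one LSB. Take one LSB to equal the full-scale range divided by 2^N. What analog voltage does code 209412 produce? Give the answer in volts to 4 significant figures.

Full-scale range = 2.1 V. LSB = 2.1 V / 2^18.
V_out = V_min + code × LSB = 0 V + 209412 × 2.1 V / 262144
      = 0 V + 1.67757 V = 1.67757 V.

1.678 V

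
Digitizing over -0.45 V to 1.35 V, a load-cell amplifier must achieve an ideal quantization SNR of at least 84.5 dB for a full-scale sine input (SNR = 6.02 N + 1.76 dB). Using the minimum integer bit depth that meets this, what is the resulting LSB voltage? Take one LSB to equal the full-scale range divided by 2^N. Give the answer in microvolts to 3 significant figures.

Span: 1.35 V − (-0.45 V) = 1.8 V.
Required N = ⌈(84.5 − 1.76)/6.02⌉ = ⌈13.744⌉ = 14.
One LSB is 1.8 V / 16384 = 110 µV.

110 µV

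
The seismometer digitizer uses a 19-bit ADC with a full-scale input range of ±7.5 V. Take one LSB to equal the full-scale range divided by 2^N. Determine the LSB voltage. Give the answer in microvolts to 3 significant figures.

Full-scale range = 7.5 V − (-7.5 V) = 15 V.
2^19 = 524288 levels.
One LSB is 15 V / 524288 = 28.6 µV.

28.6 µV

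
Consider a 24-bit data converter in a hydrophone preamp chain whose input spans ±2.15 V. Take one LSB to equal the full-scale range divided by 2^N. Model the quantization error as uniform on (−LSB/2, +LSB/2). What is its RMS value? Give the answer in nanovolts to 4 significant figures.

73.99 nV

Full-scale range = 2.15 V − (-2.15 V) = 4.3 V.
LSB = 4.3 V ÷ 2^24 = 4.3/16777216 V = 256.300 nV.
V_rms = LSB/√12 = 256.300 nV / √12 = 73.99 nV.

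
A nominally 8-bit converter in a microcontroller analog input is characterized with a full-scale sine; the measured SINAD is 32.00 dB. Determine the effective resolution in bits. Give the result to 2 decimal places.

5.02 bits

(32.00 − 1.76) / 6.02 = 30.24/6.02 = 5.0233 effective bits.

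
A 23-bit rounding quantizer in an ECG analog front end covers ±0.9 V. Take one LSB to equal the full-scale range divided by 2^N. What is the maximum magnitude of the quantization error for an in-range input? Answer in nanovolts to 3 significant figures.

The full-scale span is 0.9 − (-0.9) = 1.8 V.
LSB = 1.8 V / 2^23 = 214.58 nV.
Worst-case error for round-to-nearest is half an LSB: 107 nV.

107 nV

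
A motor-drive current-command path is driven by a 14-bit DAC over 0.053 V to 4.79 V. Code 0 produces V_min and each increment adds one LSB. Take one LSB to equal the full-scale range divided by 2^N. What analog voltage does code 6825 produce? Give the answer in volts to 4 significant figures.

2.026 V

The full-scale span is 4.79 − (0.053) = 4.737 V. LSB = 4.737 V / 2^14.
Output = V_min + (6825/16384) × range = 0.053 + 0.416565 × 4.737 V
      = 0.053 + 1.97327 = 2.02627 V.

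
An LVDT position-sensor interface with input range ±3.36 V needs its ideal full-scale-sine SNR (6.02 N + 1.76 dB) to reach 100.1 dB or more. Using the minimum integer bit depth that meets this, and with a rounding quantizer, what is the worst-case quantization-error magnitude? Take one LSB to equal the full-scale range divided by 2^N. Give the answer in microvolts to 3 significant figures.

25.6 µV

Span: 3.36 V − (-3.36 V) = 6.72 V.
Required N = ⌈(100.1 − 1.76)/6.02⌉ = ⌈16.336⌉ = 17.
Step size = 6.72/131072 V = 51.270 µV.
Max error for round-to-nearest is LSB/2 = 25.6 µV.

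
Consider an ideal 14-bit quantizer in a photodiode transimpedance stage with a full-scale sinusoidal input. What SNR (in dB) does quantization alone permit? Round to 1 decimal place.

For an ideal N-bit converter with full-scale sine input, SNR = 6.02 N + 1.76 dB. SNR = 6.02 × 14 + 1.76 = 84.28 + 1.76 = 86.04 dB.

86.0 dB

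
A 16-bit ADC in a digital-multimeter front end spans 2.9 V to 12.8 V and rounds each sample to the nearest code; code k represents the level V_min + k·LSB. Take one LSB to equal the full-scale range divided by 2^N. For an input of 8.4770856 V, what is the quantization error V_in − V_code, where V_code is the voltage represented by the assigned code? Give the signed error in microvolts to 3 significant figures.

Span: 12.8 V − (2.9 V) = 9.9 V. LSB = 9.9 V / 2^16 ≈ 151.1 µV.
Position in LSBs: (8.4770856 − (2.9)) × 65536/9.9 = 36919.1800; rounding gives k = 36919.
Reconstructed level: 2.9 + 36919 × 9.9/65536 V = 8.4770584106 V.
V_in − V_code = 8.4770856 − (8.4770584106) = +27.2 µV.

+27.2 µV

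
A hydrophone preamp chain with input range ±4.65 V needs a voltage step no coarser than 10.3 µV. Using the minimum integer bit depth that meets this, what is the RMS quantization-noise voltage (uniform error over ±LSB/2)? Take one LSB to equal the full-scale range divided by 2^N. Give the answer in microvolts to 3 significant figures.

Full-scale range = 4.65 V − (-4.65 V) = 9.3 V.
9.3 V / 10.3 µV = 902900. Since 2^19 = 524288 and 2^20 = 1048576, N = 20.
LSB = 9.3 V ÷ 2^20 = 9.3/1048576 V = 8.8692 µV.
V_rms = LSB/√12 = 2.56 µV.

2.56 µV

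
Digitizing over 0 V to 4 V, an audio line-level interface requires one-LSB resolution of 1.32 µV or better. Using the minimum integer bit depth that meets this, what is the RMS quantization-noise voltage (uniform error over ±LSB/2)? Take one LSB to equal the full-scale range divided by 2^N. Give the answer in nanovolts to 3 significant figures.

275 nV

Full-scale range = 4 V.
Levels needed ≥ 4/1.32 µV = 3.030e6. 2^22 = 4194304 suffices, so N_min = 22.
One LSB is 4 V / 4194304 = 0.95367 µV.
V_rms = LSB/√12 = 275 nV.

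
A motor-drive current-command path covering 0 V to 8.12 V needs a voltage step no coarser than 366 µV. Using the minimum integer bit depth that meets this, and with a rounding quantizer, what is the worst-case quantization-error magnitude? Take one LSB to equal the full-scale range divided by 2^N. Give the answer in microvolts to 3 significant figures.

V_FS = 8.12 V.
Need 2^N ≥ 8.12 V / 366 µV = 22190 → N_min = 15.
LSB = 8.12 V ÷ 2^15 = 8.12/32768 V = 247.80 µV.
Max error for round-to-nearest is LSB/2 = 124 µV.

124 µV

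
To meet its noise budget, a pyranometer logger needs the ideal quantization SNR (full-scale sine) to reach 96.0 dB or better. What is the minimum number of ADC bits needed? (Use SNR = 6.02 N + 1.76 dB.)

Solving 6.02 N ≥ 96.0 − 1.76: N ≥ 15.654. Round up → N = 16.

16 bits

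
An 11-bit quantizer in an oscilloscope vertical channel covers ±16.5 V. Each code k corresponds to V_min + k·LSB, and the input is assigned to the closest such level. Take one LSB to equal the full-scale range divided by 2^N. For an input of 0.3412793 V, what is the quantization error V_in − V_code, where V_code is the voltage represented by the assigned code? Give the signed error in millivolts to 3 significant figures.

Range = 16.5 − (-16.5) = 33 V. LSB = 33 V / 2^11 ≈ 16.11 mV.
(V_in − V_min)/LSB = (0.3412793 − (-16.5)) × 2048/33 = 1045.1800 → nearest code k = 1045.
V_code = -16.5 + (1045/2048) × 33 = 0.3383789063 V.
Error = V_in − V_code = 0.3412793 − (0.3383789063) = +2.90 mV.

+2.90 mV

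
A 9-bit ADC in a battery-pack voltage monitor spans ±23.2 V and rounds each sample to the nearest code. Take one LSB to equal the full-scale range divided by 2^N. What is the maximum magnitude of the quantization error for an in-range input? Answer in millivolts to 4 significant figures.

Span: 23.2 V − (-23.2 V) = 46.4 V.
Step size = 46.4/512 V = 90.6250 mV.
Worst-case error for round-to-nearest is half an LSB: 45.31 mV.

45.31 mV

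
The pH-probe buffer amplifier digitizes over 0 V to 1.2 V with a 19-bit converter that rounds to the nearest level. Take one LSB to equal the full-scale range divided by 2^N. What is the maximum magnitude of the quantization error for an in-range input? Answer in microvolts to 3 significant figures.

Full-scale range = 1.2 V.
LSB = 1.2 V / 2^19 = 2.2888 µV.
A rounding quantizer has |error| ≤ LSB/2 = 1.14 µV.

1.14 µV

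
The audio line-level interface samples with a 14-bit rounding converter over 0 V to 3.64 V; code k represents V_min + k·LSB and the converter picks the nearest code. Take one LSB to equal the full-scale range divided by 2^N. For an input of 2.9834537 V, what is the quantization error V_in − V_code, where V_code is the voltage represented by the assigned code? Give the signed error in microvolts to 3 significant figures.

−40.0 µV

V_FS = 3.64 V. LSB = 3.64 V / 2^14 ≈ 222.2 µV.
Position in LSBs: (2.9834537 − (0)) × 16384/3.64 = 13428.8202; rounding gives k = 13429.
Reconstructed level: 0 + 13429 × 3.64/16384 V = 2.9834936523 V.
e = 2.9834537 − (2.9834936523) = −40.0 µV.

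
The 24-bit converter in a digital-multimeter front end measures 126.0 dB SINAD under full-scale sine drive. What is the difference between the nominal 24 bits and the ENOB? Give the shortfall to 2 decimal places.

ENOB = (SINAD − 1.76)/6.02 = (126.0 − 1.76)/6.02 = 20.6379 bits.
Shortfall = 24 − 20.6379 = 3.3621 bits.

3.36 bits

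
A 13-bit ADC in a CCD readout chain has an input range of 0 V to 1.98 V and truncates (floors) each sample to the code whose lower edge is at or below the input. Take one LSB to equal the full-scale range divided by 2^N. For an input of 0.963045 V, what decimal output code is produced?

V_FS = 1.98 V. LSB = 1.98 V / 2^13 ≈ 241.7 µV.
V_in − V_min = 0.963045 − (0) = 0.963045 V.
Divide by LSB: 0.963045 × 8192/1.98 = 3984.4771.
Truncating gives code 3984.

3984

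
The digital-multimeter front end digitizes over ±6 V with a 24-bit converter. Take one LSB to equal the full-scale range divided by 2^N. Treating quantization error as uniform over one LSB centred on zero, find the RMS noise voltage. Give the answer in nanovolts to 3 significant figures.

206 nV

Full-scale range = 6 V − (-6 V) = 12 V.
Step size = 12/16777216 V = 0.71526 µV.
RMS of a uniform error over width LSB is LSB/√12 = 206 nV.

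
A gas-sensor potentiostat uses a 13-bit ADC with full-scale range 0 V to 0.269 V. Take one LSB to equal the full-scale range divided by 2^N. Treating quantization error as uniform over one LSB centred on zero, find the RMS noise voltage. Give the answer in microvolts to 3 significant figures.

V_FS = 0.269 V.
LSB = 0.269 V / 2^13 = 32.837 µV.
σ_q = LSB/√12 = 32.837 µV/3.4641 = 9.48 µV.

9.48 µV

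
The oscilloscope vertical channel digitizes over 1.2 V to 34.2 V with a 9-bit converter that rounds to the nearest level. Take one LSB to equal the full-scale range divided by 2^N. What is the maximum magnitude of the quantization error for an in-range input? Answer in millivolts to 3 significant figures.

Range = 34.2 − (1.2) = 33 V.
LSB = 33 V / 2^9 = 64.453 mV.
|e|_max = LSB/2 = 32.2 mV.

32.2 mV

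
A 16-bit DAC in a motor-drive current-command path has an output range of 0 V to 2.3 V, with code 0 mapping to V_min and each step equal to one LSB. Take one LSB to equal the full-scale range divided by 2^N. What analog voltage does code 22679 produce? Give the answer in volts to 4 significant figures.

Range is 2.3 V. LSB = 2.3 V / 2^16.
Output = V_min + (22679/65536) × range = 0 + 0.346054 × 2.3 V
      = 0 + 0.795924 = 0.795924 V.

0.7959 V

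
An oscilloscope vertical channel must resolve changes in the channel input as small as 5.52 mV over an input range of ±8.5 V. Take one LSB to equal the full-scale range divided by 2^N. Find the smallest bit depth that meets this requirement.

12 bits

Range = 8.5 − (-8.5) = 17 V.
Levels needed ≥ 17/5.52 mV = 3080. 2^12 = 4096 suffices, so N_min = 12.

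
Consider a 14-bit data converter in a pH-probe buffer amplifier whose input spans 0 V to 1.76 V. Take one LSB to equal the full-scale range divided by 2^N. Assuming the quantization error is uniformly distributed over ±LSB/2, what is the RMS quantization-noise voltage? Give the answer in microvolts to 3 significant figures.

Range is 1.76 V.
One LSB is 1.76 V / 16384 = 107.42 µV.
σ_q = LSB/√12 = 107.42 µV/3.4641 = 31.0 µV.

31.0 µV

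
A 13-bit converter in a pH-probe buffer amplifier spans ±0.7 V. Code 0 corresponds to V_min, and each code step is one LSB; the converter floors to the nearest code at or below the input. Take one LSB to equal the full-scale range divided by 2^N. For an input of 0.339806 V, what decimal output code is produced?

The full-scale span is 0.7 − (-0.7) = 1.4 V. LSB = 1.4 V / 2^13 ≈ 170.9 µV.
(V_in − V_min) × 2^13/range = (0.339806 − (-0.7)) × 8192/1.4 = 6084.351.
Floor → code = 6084.

6084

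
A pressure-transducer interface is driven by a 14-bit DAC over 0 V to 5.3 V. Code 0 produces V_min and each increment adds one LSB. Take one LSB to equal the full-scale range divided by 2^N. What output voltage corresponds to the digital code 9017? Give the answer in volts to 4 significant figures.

2.917 V

Span = 5.3 V. LSB = 5.3 V / 2^14.
V_out = 0 + 9017 × (5.3/16384) V
      = 0 + 2.91688 = 2.91688 V.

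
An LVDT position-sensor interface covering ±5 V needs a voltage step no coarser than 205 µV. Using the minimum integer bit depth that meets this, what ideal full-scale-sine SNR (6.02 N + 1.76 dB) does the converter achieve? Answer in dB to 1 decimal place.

Range = 5 − (-5) = 10 V.
Need 2^N ≥ 10 V / 205 µV = 48780 → N_min = 16.
6.02(16) + 1.76 = 98.08 dB.

98.1 dB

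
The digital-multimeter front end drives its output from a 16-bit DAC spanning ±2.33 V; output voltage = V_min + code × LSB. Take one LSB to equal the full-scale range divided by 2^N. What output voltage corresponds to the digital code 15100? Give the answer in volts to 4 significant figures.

-1.256 V

Full-scale range = 2.33 V − (-2.33 V) = 4.66 V. LSB = 4.66 V / 2^16.
Output = V_min + (15100/65536) × range = -2.33 + 0.230408 × 4.66 V
      = -2.33 V + 1.07370 V = -1.25630 V.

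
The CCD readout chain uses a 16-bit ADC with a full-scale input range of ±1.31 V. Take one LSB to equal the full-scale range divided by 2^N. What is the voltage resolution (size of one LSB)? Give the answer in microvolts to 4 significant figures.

Full-scale range = 1.31 V − (-1.31 V) = 2.62 V.
Number of codes = 2^16 = 65536.
One LSB is 2.62 V / 65536 = 39.98 µV.

39.98 µV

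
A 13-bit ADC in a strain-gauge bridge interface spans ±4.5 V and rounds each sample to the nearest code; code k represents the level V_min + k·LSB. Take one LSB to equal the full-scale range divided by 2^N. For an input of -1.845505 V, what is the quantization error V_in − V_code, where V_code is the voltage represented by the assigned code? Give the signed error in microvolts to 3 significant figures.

Full-scale range = 4.5 V − (-4.5 V) = 9 V. LSB = 9 V / 2^13 ≈ 1.099 mV.
(-1.845505 − (-4.5)) / LSB = 2.654495 × 8192/9 = 2416.1803. Nearest integer: k = 2416.
Reconstructed level: -4.5 + 2416 × 9/8192 V = -1.845703125 V.
V_in − V_code = -1.845505 − (-1.845703125) = +198 µV.

+198 µV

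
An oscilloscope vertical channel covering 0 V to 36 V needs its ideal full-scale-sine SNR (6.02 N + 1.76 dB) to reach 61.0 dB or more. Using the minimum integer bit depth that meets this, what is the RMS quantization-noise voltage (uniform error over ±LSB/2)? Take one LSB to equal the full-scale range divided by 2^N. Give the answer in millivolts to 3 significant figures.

10.1 mV

Span = 36 V.
Required N = ⌈(61.0 − 1.76)/6.02⌉ = ⌈9.841⌉ = 10.
LSB = 36 V ÷ 2^10 = 36/1024 V = 35.156 mV.
V_rms = LSB/√12 = 10.1 mV.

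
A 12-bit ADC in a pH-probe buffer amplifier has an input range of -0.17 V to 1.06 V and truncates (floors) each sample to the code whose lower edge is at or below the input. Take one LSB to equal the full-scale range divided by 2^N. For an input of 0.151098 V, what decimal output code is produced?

1069

Range = 1.06 − (-0.17) = 1.23 V. LSB = 1.23 V / 2^12 ≈ 300.3 µV.
code = ⌊(V_in − V_min)/LSB⌋ = ⌊(V_in − V_min) × 2^12 / range⌋
     = ⌊(0.151098 − (-0.17)) × 4096 / 1.23⌋ = ⌊0.321098 × 4096/1.23⌋
     = ⌊1069.282⌋ = 1069.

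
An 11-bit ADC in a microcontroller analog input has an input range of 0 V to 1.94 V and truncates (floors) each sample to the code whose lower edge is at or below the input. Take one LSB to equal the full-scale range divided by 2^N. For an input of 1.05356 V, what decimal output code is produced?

Span = 1.94 V. LSB = 1.94 V / 2^11 ≈ 0.9473 mV.
V_in − V_min = 1.05356 − (0) = 1.05356 V.
Divide by LSB: 1.05356 × 2048/1.94 = 1112.2118.
Truncating gives code 1112.

1112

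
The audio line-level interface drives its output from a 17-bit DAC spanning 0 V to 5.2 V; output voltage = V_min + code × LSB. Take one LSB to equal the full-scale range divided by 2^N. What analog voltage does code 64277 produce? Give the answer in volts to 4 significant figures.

Span = 5.2 V. LSB = 5.2 V / 2^17.
V_out = 0 + 64277 × (5.2/131072) V
      = 0 + 2.55005 = 2.55005 V.

2.550 V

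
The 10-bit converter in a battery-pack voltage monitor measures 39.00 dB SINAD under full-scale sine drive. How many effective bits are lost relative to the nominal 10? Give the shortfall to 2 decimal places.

3.81 bits

Effective bits = (39.00 − 1.76)/6.02 = 6.1860.
Lost resolution: 10 − 6.1860 = 3.8140 bits.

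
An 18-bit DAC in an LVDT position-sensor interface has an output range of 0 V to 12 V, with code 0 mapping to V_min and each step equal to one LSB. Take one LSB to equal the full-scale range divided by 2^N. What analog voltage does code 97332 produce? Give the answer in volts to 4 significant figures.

4.456 V

Range is 12 V. LSB = 12 V / 2^18.
V_out = V_min + code × LSB = 0 V + 97332 × 12 V / 262144
      = 0 V + 4.45551 V = 4.45551 V.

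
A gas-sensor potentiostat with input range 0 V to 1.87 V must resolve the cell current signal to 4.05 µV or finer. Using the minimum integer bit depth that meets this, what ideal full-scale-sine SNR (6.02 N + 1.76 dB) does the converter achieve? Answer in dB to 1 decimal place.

116.1 dB

Range is 1.87 V.
Need 2^N ≥ 1.87 V / 4.05 µV = 461700 → N_min = 19.
6.02(19) + 1.76 = 116.14 dB.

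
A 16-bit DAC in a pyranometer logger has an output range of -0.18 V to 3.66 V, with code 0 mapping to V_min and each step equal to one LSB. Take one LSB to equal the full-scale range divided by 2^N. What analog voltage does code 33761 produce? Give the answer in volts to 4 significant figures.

1.798 V

Full-scale range = 3.66 V − (-0.18 V) = 3.84 V. LSB = 3.84 V / 2^16.
V_out = -0.18 + 33761 × (3.84/65536) V
      = -0.18 V + 1.97818 V = 1.79818 V.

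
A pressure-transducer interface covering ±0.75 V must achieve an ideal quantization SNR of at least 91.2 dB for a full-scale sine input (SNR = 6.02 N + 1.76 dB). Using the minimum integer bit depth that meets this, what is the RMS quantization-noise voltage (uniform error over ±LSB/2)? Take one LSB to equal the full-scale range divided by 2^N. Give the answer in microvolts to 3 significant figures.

13.2 µV

Span: 0.75 V − (-0.75 V) = 1.5 V.
6.02 N + 1.76 ≥ 91.2 gives N ≥ 14.857, so the minimum integer is 15.
One LSB is 1.5 V / 32768 = 45.776 µV.
V_rms = LSB/√12 = 13.2 µV.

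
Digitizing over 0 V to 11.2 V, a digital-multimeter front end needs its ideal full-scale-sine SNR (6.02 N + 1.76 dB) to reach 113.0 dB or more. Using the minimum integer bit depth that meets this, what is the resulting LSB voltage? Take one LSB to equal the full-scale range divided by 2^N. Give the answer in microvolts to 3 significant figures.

21.4 µV

Span = 11.2 V.
6.02 N + 1.76 ≥ 113.0 gives N ≥ 18.478, so the minimum integer is 19.
One LSB is 11.2 V / 524288 = 21.4 µV.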